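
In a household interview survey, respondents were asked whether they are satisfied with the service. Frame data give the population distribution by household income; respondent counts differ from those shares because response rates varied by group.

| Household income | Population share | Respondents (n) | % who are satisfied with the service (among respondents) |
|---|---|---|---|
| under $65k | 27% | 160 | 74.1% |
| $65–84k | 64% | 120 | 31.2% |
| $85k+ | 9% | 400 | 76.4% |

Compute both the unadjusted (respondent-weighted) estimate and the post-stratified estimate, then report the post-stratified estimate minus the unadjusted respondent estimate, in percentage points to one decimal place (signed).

-21.0 percentage points

Without adjustment, the pooled respondent share is:
  (160/680)×74.1 + (120/680)×31.2 + (400/680)×76.4 = 67.8824%
Reweighting by population household income shares:
  0.27×74.1 + 0.64×31.2 + 0.09×76.4 = 46.851%
Difference = 46.851 − 67.8824 = -21.0314 pp.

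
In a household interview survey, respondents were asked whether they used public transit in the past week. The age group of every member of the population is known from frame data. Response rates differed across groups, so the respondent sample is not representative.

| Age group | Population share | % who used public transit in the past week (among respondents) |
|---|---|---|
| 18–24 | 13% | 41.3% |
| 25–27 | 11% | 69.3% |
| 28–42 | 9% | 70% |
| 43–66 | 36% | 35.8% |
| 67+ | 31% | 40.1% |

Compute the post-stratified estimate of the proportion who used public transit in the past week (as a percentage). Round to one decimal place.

Reweight to the known age group distribution:
  18–24: 0.13 × 41.3 = 5.369
  25–27: 0.11 × 69.3 = 7.623
  28–42: 0.09 × 70 = 6.3
  43–66: 0.36 × 35.8 = 12.888
  67+: 0.31 × 40.1 = 12.431
Post-stratified estimate = 44.611 → 44.6%.

44.6%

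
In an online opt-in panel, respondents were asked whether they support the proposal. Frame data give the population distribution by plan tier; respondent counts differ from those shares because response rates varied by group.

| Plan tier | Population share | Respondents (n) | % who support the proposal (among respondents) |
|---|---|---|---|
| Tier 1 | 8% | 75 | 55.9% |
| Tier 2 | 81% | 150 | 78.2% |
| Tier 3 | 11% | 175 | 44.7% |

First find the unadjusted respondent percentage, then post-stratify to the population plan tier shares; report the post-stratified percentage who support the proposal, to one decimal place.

Without adjustment, the pooled respondent share is:
  (75/400)×55.9 + (150/400)×78.2 + (175/400)×44.7 = 59.3625%
Post-stratifying to population shares instead:
  0.08×55.9 + 0.81×78.2 + 0.11×44.7 = 72.731%

72.7%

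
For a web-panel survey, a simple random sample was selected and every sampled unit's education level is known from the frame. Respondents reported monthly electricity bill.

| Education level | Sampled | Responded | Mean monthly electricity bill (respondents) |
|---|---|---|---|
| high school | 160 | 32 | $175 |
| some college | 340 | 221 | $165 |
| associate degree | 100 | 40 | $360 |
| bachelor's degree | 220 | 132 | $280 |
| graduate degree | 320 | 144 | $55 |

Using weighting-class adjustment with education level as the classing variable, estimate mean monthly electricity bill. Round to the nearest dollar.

$175

Class response rates: high school 32/160 = 20%, some college 221/340 = 65%, associate degree 40/100 = 40%, bachelor's degree 132/220 = 60%, graduate degree 144/320 = 45%.
With weight = n_sampled/n_responded per class, the weighted class total is n_sampled:
  high school: 160 × 175 = 28,000
  some college: 340 × 165 = 56,100
  associate degree: 100 × 360 = 36,000
  bachelor's degree: 220 × 280 = 61,600
  graduate degree: 320 × 55 = 17,600
Adjusted estimate = 199,300 / 1,140 = 174.825 → $175.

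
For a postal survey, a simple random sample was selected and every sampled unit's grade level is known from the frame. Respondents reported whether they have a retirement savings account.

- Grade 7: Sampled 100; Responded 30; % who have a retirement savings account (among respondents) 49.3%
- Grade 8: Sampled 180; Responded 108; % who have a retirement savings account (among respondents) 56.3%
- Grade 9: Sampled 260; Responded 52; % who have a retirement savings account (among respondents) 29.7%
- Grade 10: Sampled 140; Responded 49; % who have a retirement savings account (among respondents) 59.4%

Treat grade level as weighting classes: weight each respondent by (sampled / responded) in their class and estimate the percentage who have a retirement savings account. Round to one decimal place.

Response rates by class: Grade 7 30/100 = 30%, Grade 8 108/180 = 60%, Grade 9 52/260 = 20%, Grade 10 49/140 = 35%.
Weighting each respondent by the inverse class response rate inflates each class back to its sampled size, so the class weight is n_sampled:
  Grade 7: 100 × 49.3 = 4930
  Grade 8: 180 × 56.3 = 10,134
  Grade 9: 260 × 29.7 = 7722
  Grade 10: 140 × 59.4 = 8316
Adjusted estimate = 31,102 / 680 = 45.7382 → 45.7%.

45.7%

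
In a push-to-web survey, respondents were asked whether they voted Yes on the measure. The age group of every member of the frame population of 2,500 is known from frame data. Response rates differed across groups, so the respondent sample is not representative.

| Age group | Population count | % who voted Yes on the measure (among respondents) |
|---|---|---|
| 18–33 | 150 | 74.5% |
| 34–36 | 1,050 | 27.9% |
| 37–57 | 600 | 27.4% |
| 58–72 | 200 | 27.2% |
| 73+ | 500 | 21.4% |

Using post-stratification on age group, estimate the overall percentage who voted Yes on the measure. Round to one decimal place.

29.2%

Reweight to the known age group distribution:
  18–33: (150/2,500) × 74.5 = 4.47
  34–36: (1,050/2,500) × 27.9 = 11.718
  37–57: (600/2,500) × 27.4 = 6.576
  58–72: (200/2,500) × 27.2 = 2.176
  73+: (500/2,500) × 21.4 = 4.28
Post-stratified estimate = 29.22 → 29.2%.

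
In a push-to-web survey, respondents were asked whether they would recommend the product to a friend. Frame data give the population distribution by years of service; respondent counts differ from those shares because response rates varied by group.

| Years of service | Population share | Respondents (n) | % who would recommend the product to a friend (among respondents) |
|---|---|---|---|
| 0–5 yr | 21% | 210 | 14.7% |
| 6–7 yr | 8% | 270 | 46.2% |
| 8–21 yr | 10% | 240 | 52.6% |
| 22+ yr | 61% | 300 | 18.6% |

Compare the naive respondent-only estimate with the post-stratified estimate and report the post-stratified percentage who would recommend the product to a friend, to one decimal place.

23.4%

Without adjustment, the pooled respondent share is:
  (210/1020)×14.7 + (270/1020)×46.2 + (240/1020)×52.6 + (300/1020)×18.6 = 33.1029%
Post-stratifying to population shares instead:
  0.21×14.7 + 0.08×46.2 + 0.1×52.6 + 0.61×18.6 = 23.389%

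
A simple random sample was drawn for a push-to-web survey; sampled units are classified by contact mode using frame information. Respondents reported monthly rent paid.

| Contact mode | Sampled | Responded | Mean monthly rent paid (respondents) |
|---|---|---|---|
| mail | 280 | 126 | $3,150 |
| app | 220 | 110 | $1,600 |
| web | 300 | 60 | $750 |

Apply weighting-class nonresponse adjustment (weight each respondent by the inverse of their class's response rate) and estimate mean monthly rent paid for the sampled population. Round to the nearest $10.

$1,820

Response rates by class: mail 126/280 = 45%, app 110/220 = 50%, web 60/300 = 20%.
Weighting each respondent by the inverse class response rate inflates each class back to its sampled size, so the class weight is n_sampled:
  mail: 280 × 3150 = 882,000
  app: 220 × 1600 = 352,000
  web: 300 × 750 = 225,000
Adjusted estimate = 1,459,000 / 800 = 1823.75 → $1,820.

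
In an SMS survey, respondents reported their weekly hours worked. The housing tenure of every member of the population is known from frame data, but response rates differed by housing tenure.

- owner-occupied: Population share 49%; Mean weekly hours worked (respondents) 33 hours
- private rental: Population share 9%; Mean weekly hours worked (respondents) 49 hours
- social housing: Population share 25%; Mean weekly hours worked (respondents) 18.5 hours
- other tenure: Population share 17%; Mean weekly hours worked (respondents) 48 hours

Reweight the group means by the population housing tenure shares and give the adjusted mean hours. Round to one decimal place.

Weight each group's respondent value by its population share:
  owner-occupied: 0.49 × 33 = 16.17
  private rental: 0.09 × 49 = 4.41
  social housing: 0.25 × 18.5 = 4.625
  other tenure: 0.17 × 48 = 8.16
Post-stratified estimate = 33.365 → 33.4.

33.4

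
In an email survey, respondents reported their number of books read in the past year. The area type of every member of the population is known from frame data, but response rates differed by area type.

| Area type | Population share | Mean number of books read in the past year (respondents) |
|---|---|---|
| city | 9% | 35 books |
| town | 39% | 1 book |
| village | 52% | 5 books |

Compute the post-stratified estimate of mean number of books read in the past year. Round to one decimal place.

6.1

Each cell contributes population-share × respondent value:
  city: 0.09 × 35 = 3.15
  town: 0.39 × 1 = 0.39
  village: 0.52 × 5 = 2.6
Post-stratified estimate = 6.14 → 6.1.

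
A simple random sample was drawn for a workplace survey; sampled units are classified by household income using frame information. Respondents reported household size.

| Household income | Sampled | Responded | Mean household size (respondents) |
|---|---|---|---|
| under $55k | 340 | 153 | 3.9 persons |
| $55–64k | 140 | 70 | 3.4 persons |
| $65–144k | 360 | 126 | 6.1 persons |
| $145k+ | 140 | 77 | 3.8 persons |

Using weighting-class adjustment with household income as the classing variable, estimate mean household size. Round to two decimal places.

4.62

Response rates by class: under $55k 153/340 = 45%, $55–64k 70/140 = 50%, $65–144k 126/360 = 35%, $145k+ 77/140 = 55%.
Each respondent's weight = sampled/responded in their class; summing within a class gives n_sampled, so:
  under $55k: 340 × 3.9 = 1326
  $55–64k: 140 × 3.4 = 476
  $65–144k: 360 × 6.1 = 2196
  $145k+: 140 × 3.8 = 532
Adjusted estimate = 4530 / 980 = 4.62245 → 4.62.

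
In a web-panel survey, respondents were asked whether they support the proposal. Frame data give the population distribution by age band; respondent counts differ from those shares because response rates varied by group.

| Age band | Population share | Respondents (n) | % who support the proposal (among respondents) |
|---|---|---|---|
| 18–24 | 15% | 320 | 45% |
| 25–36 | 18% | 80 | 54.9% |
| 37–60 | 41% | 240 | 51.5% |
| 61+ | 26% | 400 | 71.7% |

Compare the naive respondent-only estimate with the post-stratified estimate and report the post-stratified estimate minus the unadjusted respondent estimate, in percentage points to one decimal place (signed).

-1.1 percentage points

Without adjustment, the pooled respondent share is:
  (320/1040)×45 + (80/1040)×54.9 + (240/1040)×51.5 + (400/1040)×71.7 = 57.5308%
Reweighting by population age band shares:
  0.15×45 + 0.18×54.9 + 0.41×51.5 + 0.26×71.7 = 56.389%
Difference = 56.389 − 57.5308 = -1.1418 pp.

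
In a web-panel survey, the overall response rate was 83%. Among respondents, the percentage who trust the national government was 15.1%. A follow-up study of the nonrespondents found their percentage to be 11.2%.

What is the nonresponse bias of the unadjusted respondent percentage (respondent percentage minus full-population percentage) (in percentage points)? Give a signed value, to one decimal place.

+0.7 percentage points

Nonresponse fraction = 1 − 0.83 = 0.17.
Bias = (nonresponse fraction) × (respondent percentage − nonrespondent percentage)
     = 0.17 × (15.1 − 11.2) = 0.17 × 3.9 = 0.663.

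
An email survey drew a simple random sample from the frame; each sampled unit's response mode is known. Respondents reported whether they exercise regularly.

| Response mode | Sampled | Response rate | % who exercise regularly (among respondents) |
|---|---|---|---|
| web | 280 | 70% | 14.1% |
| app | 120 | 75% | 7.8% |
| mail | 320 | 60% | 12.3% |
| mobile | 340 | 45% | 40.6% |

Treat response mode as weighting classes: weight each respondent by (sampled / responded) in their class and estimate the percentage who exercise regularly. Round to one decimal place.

Weighting each respondent by the inverse class response rate inflates each class back to its sampled size, so the class weight is n_sampled:
  web: 280 × 14.1 = 3948
  app: 120 × 7.8 = 936
  mail: 320 × 12.3 = 3936
  mobile: 340 × 40.6 = 13,804
Adjusted estimate = 22,624 / 1,060 = 21.3434 → 21.3%.

21.3%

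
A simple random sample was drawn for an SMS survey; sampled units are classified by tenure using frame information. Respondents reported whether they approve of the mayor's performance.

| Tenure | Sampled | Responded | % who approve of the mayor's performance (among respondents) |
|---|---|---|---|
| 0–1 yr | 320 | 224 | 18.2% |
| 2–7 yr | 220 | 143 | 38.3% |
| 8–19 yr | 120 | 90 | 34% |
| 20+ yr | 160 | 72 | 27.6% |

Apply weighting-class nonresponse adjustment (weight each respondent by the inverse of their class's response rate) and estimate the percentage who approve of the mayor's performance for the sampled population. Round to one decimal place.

Response rates by class: 0–1 yr 224/320 = 70%, 2–7 yr 143/220 = 65%, 8–19 yr 90/120 = 75%, 20+ yr 72/160 = 45%.
With weight = n_sampled/n_responded per class, the weighted class total is n_sampled:
  0–1 yr: 320 × 18.2 = 5824
  2–7 yr: 220 × 38.3 = 8426
  8–19 yr: 120 × 34 = 4080
  20+ yr: 160 × 27.6 = 4416
Adjusted estimate = 22,746 / 820 = 27.739 → 27.7%.

27.7%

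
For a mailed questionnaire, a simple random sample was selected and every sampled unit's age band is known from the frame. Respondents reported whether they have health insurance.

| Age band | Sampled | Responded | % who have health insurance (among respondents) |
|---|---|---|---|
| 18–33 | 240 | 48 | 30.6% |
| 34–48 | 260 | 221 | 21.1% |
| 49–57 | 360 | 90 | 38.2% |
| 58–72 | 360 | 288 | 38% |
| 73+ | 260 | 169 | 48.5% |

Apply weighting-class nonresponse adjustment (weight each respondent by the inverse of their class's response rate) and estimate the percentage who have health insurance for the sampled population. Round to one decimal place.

35.7%

Class response rates: 18–33 48/240 = 20%, 34–48 221/260 = 85%, 49–57 90/360 = 25%, 58–72 288/360 = 80%, 73+ 169/260 = 65%.
Weighting each respondent by the inverse class response rate inflates each class back to its sampled size, so the class weight is n_sampled:
  18–33: 240 × 30.6 = 7344
  34–48: 260 × 21.1 = 5486
  49–57: 360 × 38.2 = 13752
  58–72: 360 × 38 = 13,680
  73+: 260 × 48.5 = 12,610
Adjusted estimate = 52,872 / 1,480 = 35.7243 → 35.7%.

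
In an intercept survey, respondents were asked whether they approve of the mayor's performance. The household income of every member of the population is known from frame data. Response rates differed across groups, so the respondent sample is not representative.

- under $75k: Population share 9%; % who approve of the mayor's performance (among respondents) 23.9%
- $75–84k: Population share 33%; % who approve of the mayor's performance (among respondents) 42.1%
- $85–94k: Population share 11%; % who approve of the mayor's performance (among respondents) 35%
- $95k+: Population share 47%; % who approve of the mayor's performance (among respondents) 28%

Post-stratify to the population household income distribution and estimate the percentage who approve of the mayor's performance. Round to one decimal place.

33.1%

Post-stratification weights by population share, not respondent share:
  under $75k: 0.09 × 23.9 = 2.151
  $75–84k: 0.33 × 42.1 = 13.893
  $85–94k: 0.11 × 35 = 3.85
  $95k+: 0.47 × 28 = 13.16
Post-stratified estimate = 33.054 → 33.1%.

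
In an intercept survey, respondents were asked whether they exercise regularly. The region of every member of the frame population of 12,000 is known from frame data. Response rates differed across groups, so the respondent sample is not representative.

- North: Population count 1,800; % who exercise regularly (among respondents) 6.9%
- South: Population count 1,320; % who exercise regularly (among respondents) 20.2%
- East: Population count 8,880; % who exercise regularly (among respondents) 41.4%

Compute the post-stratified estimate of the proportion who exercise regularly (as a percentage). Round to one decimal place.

33.9%

Post-stratification weights by population share, not respondent share:
  North: (1,800/12,000) × 6.9 = 1.035
  South: (1,320/12,000) × 20.2 = 2.222
  East: (8,880/12,000) × 41.4 = 30.636
Post-stratified estimate = 33.893 → 33.9%.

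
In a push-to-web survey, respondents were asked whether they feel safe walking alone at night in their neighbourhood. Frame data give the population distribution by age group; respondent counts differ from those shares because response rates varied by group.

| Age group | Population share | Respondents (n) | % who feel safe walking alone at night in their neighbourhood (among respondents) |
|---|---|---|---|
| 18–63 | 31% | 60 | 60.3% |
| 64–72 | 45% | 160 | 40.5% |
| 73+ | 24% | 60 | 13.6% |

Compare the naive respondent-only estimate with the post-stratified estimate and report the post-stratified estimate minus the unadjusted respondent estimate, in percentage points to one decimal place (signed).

Naive respondent-only estimate (weights = respondent counts):
  (60/280)×60.3 + (160/280)×40.5 + (60/280)×13.6 = 38.9786%
Post-stratified estimate weights by population shares:
  0.31×60.3 + 0.45×40.5 + 0.24×13.6 = 40.182%
Difference = 40.182 − 38.9786 = 1.2034 pp.

+1.2 percentage points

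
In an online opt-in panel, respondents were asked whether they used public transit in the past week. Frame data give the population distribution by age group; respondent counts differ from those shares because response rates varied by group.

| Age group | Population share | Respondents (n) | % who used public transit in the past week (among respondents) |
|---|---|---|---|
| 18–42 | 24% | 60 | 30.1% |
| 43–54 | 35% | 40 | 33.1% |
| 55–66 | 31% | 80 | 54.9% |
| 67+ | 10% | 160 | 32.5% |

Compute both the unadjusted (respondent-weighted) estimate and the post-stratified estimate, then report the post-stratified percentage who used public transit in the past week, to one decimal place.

39.1%

Unadjusted (pooled respondent) estimate weights by respondent counts:
  (60/340)×30.1 + (40/340)×33.1 + (80/340)×54.9 + (160/340)×32.5 = 37.4176%
Reweighting by population age group shares:
  0.24×30.1 + 0.35×33.1 + 0.31×54.9 + 0.1×32.5 = 39.078%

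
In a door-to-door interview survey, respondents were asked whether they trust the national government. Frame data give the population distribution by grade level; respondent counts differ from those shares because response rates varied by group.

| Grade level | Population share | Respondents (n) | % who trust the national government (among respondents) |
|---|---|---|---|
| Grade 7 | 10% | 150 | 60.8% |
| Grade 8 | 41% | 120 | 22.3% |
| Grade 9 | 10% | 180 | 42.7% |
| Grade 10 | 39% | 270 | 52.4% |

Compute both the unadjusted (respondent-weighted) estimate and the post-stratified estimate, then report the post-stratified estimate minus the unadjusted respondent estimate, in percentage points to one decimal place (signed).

-6.8 percentage points

Without adjustment, the pooled respondent share is:
  (150/720)×60.8 + (120/720)×22.3 + (180/720)×42.7 + (270/720)×52.4 = 46.7083%
Reweighting by population grade level shares:
  0.1×60.8 + 0.41×22.3 + 0.1×42.7 + 0.39×52.4 = 39.929%
Difference = 39.929 − 46.7083 = -6.7793 pp.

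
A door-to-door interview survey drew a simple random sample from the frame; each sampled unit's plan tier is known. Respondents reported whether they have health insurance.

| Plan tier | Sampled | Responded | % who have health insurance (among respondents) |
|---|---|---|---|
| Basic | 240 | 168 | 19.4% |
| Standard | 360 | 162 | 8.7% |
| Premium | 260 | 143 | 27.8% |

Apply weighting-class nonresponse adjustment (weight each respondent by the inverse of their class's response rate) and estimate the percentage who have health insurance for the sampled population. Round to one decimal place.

17.5%

Response rates by class: Basic 168/240 = 70%, Standard 162/360 = 45%, Premium 143/260 = 55%.
With weight = n_sampled/n_responded per class, the weighted class total is n_sampled:
  Basic: 240 × 19.4 = 4656
  Standard: 360 × 8.7 = 3132
  Premium: 260 × 27.8 = 7228
Adjusted estimate = 15,016 / 860 = 17.4605 → 17.5%.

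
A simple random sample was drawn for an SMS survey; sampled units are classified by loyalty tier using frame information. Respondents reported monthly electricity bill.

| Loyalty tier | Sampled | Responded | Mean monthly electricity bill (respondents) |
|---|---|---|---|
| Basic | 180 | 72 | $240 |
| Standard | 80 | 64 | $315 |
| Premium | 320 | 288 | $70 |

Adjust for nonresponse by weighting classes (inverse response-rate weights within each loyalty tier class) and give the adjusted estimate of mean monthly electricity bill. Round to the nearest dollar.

Class response rates: Basic 72/180 = 40%, Standard 64/80 = 80%, Premium 288/320 = 90%.
Weighting each respondent by the inverse class response rate inflates each class back to its sampled size, so the class weight is n_sampled:
  Basic: 180 × 240 = 43,200
  Standard: 80 × 315 = 25,200
  Premium: 320 × 70 = 22,400
Adjusted estimate = 90,800 / 580 = 156.552 → $157.

$157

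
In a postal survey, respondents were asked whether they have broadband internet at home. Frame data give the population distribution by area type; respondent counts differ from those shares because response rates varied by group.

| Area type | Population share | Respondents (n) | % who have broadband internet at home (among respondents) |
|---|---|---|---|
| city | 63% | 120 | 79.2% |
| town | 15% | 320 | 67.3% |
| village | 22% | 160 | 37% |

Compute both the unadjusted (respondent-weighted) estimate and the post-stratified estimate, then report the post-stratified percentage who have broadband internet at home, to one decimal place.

68.1%

Without adjustment, the pooled respondent share is:
  (120/600)×79.2 + (320/600)×67.3 + (160/600)×37 = 61.6%
Post-stratified estimate weights by population shares:
  0.63×79.2 + 0.15×67.3 + 0.22×37 = 68.131%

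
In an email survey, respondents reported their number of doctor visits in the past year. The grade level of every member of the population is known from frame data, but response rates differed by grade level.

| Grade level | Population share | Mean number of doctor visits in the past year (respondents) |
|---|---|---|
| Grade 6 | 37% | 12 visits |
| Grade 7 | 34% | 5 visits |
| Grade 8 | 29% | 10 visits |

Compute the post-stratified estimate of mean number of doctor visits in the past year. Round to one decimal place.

9.0

Each cell contributes population-share × respondent value:
  Grade 6: 0.37 × 12 = 4.44
  Grade 7: 0.34 × 5 = 1.7
  Grade 8: 0.29 × 10 = 2.9
Post-stratified estimate = 9.04 → 9.0.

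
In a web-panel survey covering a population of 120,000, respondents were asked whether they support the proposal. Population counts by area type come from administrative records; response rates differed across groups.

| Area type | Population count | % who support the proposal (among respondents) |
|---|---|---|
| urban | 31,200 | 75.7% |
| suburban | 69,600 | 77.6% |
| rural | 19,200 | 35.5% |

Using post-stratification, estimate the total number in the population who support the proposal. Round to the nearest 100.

84,400

Apply each group's respondent rate to its population count:
  urban: 31,200 × 75.7% = 23618.4
  suburban: 69,600 × 77.6% = 54009.6
  rural: 19,200 × 35.5% = 6816
Estimated total = 84,444 → 84,400.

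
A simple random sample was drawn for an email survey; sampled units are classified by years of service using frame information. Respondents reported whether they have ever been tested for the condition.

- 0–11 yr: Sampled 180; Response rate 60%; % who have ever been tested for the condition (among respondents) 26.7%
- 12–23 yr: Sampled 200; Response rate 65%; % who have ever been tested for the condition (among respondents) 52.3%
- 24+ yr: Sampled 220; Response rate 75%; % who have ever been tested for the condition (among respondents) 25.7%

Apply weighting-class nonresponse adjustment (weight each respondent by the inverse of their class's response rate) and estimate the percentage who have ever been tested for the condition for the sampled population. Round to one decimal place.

34.9%

Inverse-response-rate weighting restores each class to its sampled count, so class totals weight by n_sampled:
  0–11 yr: 180 × 26.7 = 4806
  12–23 yr: 200 × 52.3 = 10,460
  24+ yr: 220 × 25.7 = 5654
Adjusted estimate = 20,920 / 600 = 34.8667 → 34.9%.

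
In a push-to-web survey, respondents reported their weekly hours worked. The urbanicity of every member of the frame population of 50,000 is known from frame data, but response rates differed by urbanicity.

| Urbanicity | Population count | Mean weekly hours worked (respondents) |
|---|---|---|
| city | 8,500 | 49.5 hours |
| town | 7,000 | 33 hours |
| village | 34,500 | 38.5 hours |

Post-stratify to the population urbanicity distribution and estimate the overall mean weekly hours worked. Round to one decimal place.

Reweight to the known urbanicity distribution:
  city: (8,500/50,000) × 49.5 = 8.415
  town: (7,000/50,000) × 33 = 4.62
  village: (34,500/50,000) × 38.5 = 26.565
Post-stratified estimate = 39.6 → 39.6.

39.6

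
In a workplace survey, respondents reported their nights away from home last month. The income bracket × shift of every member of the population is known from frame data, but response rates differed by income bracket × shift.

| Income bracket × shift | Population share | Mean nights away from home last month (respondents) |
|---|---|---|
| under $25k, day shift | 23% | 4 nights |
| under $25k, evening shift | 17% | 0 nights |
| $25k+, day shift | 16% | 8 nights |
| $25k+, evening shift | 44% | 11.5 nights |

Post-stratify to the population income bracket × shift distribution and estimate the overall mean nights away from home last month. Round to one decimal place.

7.3

Reweight to the known income bracket × shift distribution:
  under $25k, day shift: 0.23 × 4 = 0.92
  under $25k, evening shift: 0.17 × 0 = 0
  $25k+, day shift: 0.16 × 8 = 1.28
  $25k+, evening shift: 0.44 × 11.5 = 5.06
Post-stratified estimate = 7.26 → 7.3.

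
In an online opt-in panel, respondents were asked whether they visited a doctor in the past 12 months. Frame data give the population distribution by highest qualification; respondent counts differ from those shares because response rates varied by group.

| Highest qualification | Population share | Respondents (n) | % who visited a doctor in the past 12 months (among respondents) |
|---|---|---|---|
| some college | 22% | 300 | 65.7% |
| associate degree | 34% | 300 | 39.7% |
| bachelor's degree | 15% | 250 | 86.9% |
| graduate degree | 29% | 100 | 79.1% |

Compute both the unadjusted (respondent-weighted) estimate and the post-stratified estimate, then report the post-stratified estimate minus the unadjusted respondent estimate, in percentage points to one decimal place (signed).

Unadjusted (pooled respondent) estimate weights by respondent counts:
  (300/950)×65.7 + (300/950)×39.7 + (250/950)×86.9 + (100/950)×79.1 = 64.4789%
Reweighting by population highest qualification shares:
  0.22×65.7 + 0.34×39.7 + 0.15×86.9 + 0.29×79.1 = 63.926%
Difference = 63.926 − 64.4789 = -0.5529 pp.

-0.6 percentage points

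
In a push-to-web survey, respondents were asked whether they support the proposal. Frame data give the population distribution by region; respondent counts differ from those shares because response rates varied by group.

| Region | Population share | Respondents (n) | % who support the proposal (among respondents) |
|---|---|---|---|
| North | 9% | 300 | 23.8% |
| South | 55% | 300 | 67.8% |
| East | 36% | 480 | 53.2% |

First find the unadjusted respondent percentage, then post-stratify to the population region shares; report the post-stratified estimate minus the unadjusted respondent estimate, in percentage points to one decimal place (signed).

+9.5 percentage points

Naive respondent-only estimate (weights = respondent counts):
  (300/1080)×23.8 + (300/1080)×67.8 + (480/1080)×53.2 = 49.0889%
Post-stratifying to population shares instead:
  0.09×23.8 + 0.55×67.8 + 0.36×53.2 = 58.584%
Difference = 58.584 − 49.0889 = 9.4951 pp.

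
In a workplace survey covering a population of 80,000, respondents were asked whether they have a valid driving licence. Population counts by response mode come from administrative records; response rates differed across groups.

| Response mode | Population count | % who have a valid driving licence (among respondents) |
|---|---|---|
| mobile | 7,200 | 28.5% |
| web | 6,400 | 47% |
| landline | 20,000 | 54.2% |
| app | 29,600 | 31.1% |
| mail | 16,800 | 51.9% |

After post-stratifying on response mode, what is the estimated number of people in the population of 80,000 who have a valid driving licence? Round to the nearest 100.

Estimated count per cell = population count × respondent percentage:
  mobile: 7,200 × 28.5% = 2052
  web: 6,400 × 47% = 3008
  landline: 20,000 × 54.2% = 10,840
  app: 29,600 × 31.1% = 9205.6
  mail: 16,800 × 51.9% = 8719.2
Estimated total = 33824.8 → 33,800.

33,800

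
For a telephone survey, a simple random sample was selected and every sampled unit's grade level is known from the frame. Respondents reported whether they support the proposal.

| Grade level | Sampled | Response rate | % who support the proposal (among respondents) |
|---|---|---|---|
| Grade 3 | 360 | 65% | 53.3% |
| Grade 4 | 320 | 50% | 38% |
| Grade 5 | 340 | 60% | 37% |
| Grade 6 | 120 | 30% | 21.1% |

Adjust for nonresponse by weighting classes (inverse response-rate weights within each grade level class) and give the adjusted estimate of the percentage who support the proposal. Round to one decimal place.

40.8%

Weighting each respondent by the inverse class response rate inflates each class back to its sampled size, so the class weight is n_sampled:
  Grade 3: 360 × 53.3 = 19,188
  Grade 4: 320 × 38 = 12,160
  Grade 5: 340 × 37 = 12,580
  Grade 6: 120 × 21.1 = 2532
Adjusted estimate = 46,460 / 1,140 = 40.7544 → 40.8%.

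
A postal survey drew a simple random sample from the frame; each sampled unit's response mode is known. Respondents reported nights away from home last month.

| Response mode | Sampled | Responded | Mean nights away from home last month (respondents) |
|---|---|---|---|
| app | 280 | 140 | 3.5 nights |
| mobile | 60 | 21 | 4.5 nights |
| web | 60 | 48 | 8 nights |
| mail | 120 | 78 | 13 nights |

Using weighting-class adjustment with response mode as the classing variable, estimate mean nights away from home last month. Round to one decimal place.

6.3

Response rates by class: app 140/280 = 50%, mobile 21/60 = 35%, web 48/60 = 80%, mail 78/120 = 65%.
Each respondent's weight = sampled/responded in their class; summing within a class gives n_sampled, so:
  app: 280 × 3.5 = 980
  mobile: 60 × 4.5 = 270
  web: 60 × 8 = 480
  mail: 120 × 13 = 1560
Adjusted estimate = 3290 / 520 = 6.32692 → 6.3.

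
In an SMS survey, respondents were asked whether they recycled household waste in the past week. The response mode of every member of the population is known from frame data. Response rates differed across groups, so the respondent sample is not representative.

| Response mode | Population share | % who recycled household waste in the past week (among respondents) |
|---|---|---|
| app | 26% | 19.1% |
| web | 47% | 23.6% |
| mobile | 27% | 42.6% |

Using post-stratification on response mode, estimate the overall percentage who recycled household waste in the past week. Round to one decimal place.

27.6%

Reweight to the known response mode distribution:
  app: 0.26 × 19.1 = 4.966
  web: 0.47 × 23.6 = 11.092
  mobile: 0.27 × 42.6 = 11.502
Post-stratified estimate = 27.56 → 27.6%.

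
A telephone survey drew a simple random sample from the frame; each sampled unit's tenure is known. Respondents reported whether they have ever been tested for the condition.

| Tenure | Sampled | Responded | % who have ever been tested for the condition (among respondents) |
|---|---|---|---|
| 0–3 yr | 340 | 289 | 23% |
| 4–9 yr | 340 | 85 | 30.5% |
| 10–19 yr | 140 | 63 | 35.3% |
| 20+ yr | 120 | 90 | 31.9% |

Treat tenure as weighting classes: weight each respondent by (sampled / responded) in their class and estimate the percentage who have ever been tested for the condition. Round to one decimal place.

28.7%

Response rates by class: 0–3 yr 289/340 = 85%, 4–9 yr 85/340 = 25%, 10–19 yr 63/140 = 45%, 20+ yr 90/120 = 75%.
Inverse-response-rate weighting restores each class to its sampled count, so class totals weight by n_sampled:
  0–3 yr: 340 × 23 = 7820
  4–9 yr: 340 × 30.5 = 10,370
  10–19 yr: 140 × 35.3 = 4942
  20+ yr: 120 × 31.9 = 3828
Adjusted estimate = 26,960 / 940 = 28.6809 → 28.7%.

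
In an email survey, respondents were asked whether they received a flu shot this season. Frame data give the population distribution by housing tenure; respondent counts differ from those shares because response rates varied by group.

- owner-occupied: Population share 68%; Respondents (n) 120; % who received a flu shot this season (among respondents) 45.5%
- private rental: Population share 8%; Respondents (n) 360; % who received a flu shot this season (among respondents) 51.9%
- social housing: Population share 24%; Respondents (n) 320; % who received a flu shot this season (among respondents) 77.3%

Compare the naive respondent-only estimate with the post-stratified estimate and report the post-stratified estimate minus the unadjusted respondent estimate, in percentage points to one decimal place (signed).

-7.5 percentage points

Naive respondent-only estimate (weights = respondent counts):
  (120/800)×45.5 + (360/800)×51.9 + (320/800)×77.3 = 61.1%
Reweighting by population housing tenure shares:
  0.68×45.5 + 0.08×51.9 + 0.24×77.3 = 53.644%
Difference = 53.644 − 61.1 = -7.456 pp.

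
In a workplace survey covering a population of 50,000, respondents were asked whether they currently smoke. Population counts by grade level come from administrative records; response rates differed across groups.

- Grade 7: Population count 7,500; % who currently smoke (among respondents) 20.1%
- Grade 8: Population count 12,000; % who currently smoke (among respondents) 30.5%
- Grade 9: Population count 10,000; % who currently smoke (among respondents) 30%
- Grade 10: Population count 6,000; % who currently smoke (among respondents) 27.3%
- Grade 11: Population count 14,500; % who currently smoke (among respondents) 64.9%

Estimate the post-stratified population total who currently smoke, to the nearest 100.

Estimated count per cell = population count × respondent percentage:
  Grade 7: 7,500 × 20.1% = 1507.5
  Grade 8: 12,000 × 30.5% = 3660
  Grade 9: 10,000 × 30% = 3000
  Grade 10: 6,000 × 27.3% = 1638
  Grade 11: 14,500 × 64.9% = 9410.5
Estimated total = 19,216 → 19,200.

19,200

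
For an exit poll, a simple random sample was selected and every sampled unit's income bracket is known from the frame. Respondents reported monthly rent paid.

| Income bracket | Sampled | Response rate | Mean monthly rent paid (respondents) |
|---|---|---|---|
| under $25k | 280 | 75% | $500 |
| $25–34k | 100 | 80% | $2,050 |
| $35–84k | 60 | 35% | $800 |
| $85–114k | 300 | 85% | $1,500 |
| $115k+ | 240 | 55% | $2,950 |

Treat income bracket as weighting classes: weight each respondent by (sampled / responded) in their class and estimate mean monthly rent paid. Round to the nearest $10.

$1,580

Inverse-response-rate weighting restores each class to its sampled count, so class totals weight by n_sampled:
  under $25k: 280 × 500 = 140,000
  $25–34k: 100 × 2050 = 205,000
  $35–84k: 60 × 800 = 48,000
  $85–114k: 300 × 1500 = 450,000
  $115k+: 240 × 2950 = 708,000
Adjusted estimate = 1,551,000 / 980 = 1582.65 → $1,580.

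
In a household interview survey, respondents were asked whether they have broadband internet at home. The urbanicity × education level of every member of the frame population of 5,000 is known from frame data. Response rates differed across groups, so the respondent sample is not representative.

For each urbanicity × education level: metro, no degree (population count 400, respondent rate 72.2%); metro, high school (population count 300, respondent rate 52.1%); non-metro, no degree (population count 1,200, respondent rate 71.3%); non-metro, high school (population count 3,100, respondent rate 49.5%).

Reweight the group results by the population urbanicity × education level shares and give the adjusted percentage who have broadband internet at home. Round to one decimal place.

56.7%

Post-stratification weights by population share, not respondent share:
  metro, no degree: (400/5,000) × 72.2 = 5.776
  metro, high school: (300/5,000) × 52.1 = 3.126
  non-metro, no degree: (1,200/5,000) × 71.3 = 17.112
  non-metro, high school: (3,100/5,000) × 49.5 = 30.69
Post-stratified estimate = 56.704 → 56.7%.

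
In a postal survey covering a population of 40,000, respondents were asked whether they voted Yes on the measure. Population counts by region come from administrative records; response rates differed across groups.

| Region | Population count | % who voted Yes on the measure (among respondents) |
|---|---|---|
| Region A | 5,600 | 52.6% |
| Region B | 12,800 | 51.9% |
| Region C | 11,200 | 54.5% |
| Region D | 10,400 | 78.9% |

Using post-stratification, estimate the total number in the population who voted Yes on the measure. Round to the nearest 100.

Apply each group's respondent rate to its population count:
  Region A: 5,600 × 52.6% = 2945.6
  Region B: 12,800 × 51.9% = 6643.2
  Region C: 11,200 × 54.5% = 6104
  Region D: 10,400 × 78.9% = 8205.6
Estimated total = 23898.4 → 23,900.

23,900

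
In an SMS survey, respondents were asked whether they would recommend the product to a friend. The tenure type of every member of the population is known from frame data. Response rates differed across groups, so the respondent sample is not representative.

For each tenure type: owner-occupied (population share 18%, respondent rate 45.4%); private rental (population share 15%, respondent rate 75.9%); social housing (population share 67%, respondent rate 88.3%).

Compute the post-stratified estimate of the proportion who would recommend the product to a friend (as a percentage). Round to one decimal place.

78.7%

Each cell contributes population-share × respondent value:
  owner-occupied: 0.18 × 45.4 = 8.172
  private rental: 0.15 × 75.9 = 11.385
  social housing: 0.67 × 88.3 = 59.161
Post-stratified estimate = 78.718 → 78.7%.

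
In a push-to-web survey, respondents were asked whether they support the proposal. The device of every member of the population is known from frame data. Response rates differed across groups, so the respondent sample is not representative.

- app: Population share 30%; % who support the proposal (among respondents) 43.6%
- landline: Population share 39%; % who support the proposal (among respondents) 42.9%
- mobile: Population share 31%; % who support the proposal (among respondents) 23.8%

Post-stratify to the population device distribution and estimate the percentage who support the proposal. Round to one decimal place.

Reweight to the known device distribution:
  app: 0.3 × 43.6 = 13.08
  landline: 0.39 × 42.9 = 16.731
  mobile: 0.31 × 23.8 = 7.378
Post-stratified estimate = 37.189 → 37.2%.

37.2%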